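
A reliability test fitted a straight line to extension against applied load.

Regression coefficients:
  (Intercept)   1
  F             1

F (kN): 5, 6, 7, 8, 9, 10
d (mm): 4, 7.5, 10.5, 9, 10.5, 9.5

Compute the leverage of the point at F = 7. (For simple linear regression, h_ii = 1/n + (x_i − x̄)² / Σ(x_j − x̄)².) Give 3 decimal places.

h = 0.181

F̄ = (5 + 6 + 7 + 8 + 9 + 10)/6 = 7.5
Σ(F − F̄)² = 6.25 + 2.25 + 0.25 + 0.25 + 2.25 + 6.25 = 17.5
h = 1/6 + (-0.5)²/17.5 = 0.166667 + 0.0142857 = 0.181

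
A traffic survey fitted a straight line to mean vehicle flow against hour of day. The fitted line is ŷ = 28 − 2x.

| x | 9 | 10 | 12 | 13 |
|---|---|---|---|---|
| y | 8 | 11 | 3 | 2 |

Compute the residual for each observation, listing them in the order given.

-2, 3, -1, 0

x=9: ŷ = 28 − 2·9 = 10; r = 8 − 10 = -2
x=10: ŷ = 28 − 2·10 = 8; r = 11 − 8 = 3
x=12: ŷ = 28 − 2·12 = 4; r = 3 − 4 = -1
x=13: ŷ = 28 − 2·13 = 2; r = 2 − 2 = 0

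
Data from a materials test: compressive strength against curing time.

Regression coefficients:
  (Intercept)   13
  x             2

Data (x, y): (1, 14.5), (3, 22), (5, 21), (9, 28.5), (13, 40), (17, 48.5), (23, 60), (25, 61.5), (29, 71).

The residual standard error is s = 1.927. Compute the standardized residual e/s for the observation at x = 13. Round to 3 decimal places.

ŷ = 13 + 2·13 = 39
e = 40 − 39 = 1
e/s = 1 / 1.927 = 0.519

0.519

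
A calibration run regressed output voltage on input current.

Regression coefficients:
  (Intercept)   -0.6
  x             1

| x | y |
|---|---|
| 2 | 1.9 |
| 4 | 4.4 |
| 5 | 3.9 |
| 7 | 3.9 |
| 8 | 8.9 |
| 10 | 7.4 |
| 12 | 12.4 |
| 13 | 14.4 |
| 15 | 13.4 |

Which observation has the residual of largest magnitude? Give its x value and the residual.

x=2: ŷ = -0.6 + 2 = 1.4; e = 1.9 − 1.4 = 0.5
x=4: ŷ = -0.6 + 4 = 3.4; e = 4.4 − 3.4 = 1
x=5: ŷ = -0.6 + 5 = 4.4; e = 3.9 − 4.4 = -0.5
x=7: ŷ = -0.6 + 7 = 6.4; e = 3.9 − 6.4 = -2.5
x=8: ŷ = -0.6 + 8 = 7.4; e = 8.9 − 7.4 = 1.5
x=10: ŷ = -0.6 + 10 = 9.4; e = 7.4 − 9.4 = -2
x=12: ŷ = -0.6 + 12 = 11.4; e = 12.4 − 11.4 = 1
x=13: ŷ = -0.6 + 13 = 12.4; e = 14.4 − 12.4 = 2
x=15: ŷ = -0.6 + 15 = 14.4; e = 13.4 − 14.4 = -1
Largest |e| is 2.5 at x = 7, residual -2.5.

x = 7, e = -2.5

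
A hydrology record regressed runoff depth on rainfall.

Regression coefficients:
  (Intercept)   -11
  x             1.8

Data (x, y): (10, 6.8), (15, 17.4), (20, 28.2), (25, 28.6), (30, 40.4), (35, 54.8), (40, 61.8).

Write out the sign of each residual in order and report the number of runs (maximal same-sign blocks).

x=10: ŷ = -11 + 1.8·10 = 7; e = 6.8 − 7 = -0.2
x=15: ŷ = -11 + 1.8·15 = 16; e = 17.4 − 16 = 1.4
x=20: ŷ = -11 + 1.8·20 = 25; e = 28.2 − 25 = 3.2
x=25: ŷ = -11 + 1.8·25 = 34; e = 28.6 − 34 = -5.4
x=30: ŷ = -11 + 1.8·30 = 43; e = 40.4 − 43 = -2.6
x=35: ŷ = -11 + 1.8·35 = 52; e = 54.8 − 52 = 2.8
x=40: ŷ = -11 + 1.8·40 = 61; e = 61.8 − 61 = 0.8
Signs: − + + − − + +
Runs: −×1, +×2, −×2, +×2 → 4

4 runs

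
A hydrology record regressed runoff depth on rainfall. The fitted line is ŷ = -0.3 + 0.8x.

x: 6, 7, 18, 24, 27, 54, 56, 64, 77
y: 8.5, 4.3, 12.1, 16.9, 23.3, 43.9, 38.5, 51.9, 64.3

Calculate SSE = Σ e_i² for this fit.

SSE = 76

x=6: ŷ = -0.3 + 0.8·6 = 4.5; e = 8.5 − 4.5 = 4
x=7: ŷ = -0.3 + 0.8·7 = 5.3; e = 4.3 − 5.3 = -1
x=18: ŷ = -0.3 + 0.8·18 = 14.1; e = 12.1 − 14.1 = -2
x=24: ŷ = -0.3 + 0.8·24 = 18.9; e = 16.9 − 18.9 = -2
x=27: ŷ = -0.3 + 0.8·27 = 21.3; e = 23.3 − 21.3 = 2
x=54: ŷ = -0.3 + 0.8·54 = 42.9; e = 43.9 − 42.9 = 1
x=56: ŷ = -0.3 + 0.8·56 = 44.5; e = 38.5 − 44.5 = -6
x=64: ŷ = -0.3 + 0.8·64 = 50.9; e = 51.9 − 50.9 = 1
x=77: ŷ = -0.3 + 0.8·77 = 61.3; e = 64.3 − 61.3 = 3
SSE = 16 + 1 + 4 + 4 + 4 + 1 + 36 + 1 + 9 = 76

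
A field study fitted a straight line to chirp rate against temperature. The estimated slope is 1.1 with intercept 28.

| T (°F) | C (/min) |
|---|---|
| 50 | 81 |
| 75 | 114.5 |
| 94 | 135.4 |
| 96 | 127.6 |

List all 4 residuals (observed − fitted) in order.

-2, 4, 4, -6

T=50: ŷ = 28 + 1.1·50 = 83; e = 81 − 83 = -2
T=75: ŷ = 28 + 1.1·75 = 110.5; e = 114.5 − 110.5 = 4
T=94: ŷ = 28 + 1.1·94 = 131.4; e = 135.4 − 131.4 = 4
T=96: ŷ = 28 + 1.1·96 = 133.6; e = 127.6 − 133.6 = -6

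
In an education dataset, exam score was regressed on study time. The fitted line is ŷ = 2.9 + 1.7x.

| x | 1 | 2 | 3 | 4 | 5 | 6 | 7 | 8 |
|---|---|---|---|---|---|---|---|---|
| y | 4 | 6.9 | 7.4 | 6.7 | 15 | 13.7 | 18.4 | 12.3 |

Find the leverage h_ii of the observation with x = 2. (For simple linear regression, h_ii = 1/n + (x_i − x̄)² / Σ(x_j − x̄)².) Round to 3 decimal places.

x̄ = (1 + 2 + 3 + 4 + 5 + 6 + 7 + 8)/8 = 4.5
Σ(x − x̄)² = 12.25 + 6.25 + 2.25 + 0.25 + 0.25 + 2.25 + 6.25 + 12.25 = 42
h = 1/8 + (-2.5)²/42 = 0.125 + 0.14881 = 0.274

h = 0.274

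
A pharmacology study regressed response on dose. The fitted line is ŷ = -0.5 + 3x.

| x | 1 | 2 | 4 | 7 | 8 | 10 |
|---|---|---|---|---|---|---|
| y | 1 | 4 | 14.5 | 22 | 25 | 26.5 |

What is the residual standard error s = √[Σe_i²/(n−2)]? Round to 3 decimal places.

s = 2.598

x=1: ŷ = -0.5 + 3·1 = 2.5; e = 1 − 2.5 = -1.5
x=2: ŷ = -0.5 + 3·2 = 5.5; e = 4 − 5.5 = -1.5
x=4: ŷ = -0.5 + 3·4 = 11.5; e = 14.5 − 11.5 = 3
x=7: ŷ = -0.5 + 3·7 = 20.5; e = 22 − 20.5 = 1.5
x=8: ŷ = -0.5 + 3·8 = 23.5; e = 25 − 23.5 = 1.5
x=10: ŷ = -0.5 + 3·10 = 29.5; e = 26.5 − 29.5 = -3
SSE = 2.25 + 2.25 + 9 + 2.25 + 2.25 + 9 = 27
s = √(27/4) = √6.75 ≈ 2.598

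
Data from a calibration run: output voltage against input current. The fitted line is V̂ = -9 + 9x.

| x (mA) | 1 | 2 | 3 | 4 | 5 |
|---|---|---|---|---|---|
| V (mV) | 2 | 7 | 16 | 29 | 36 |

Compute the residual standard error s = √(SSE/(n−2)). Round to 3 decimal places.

x=1: V̂ = -9 + 9·1 = 0; r = 2 − 0 = 2
x=2: V̂ = -9 + 9·2 = 9; r = 7 − 9 = -2
x=3: V̂ = -9 + 9·3 = 18; r = 16 − 18 = -2
x=4: V̂ = -9 + 9·4 = 27; r = 29 − 27 = 2
x=5: V̂ = -9 + 9·5 = 36; r = 36 − 36 = 0
SSE = 4 + 4 + 4 + 4 + 0 = 16
s = √(16/3) = √5.33333 ≈ 2.309

s = 2.309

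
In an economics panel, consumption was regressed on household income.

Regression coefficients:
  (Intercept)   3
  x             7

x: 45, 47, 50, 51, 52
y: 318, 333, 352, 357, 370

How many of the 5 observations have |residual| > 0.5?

x=45: ŷ = 3 + 7·45 = 318; e = 318 − 318 = 0
x=47: ŷ = 3 + 7·47 = 332; e = 333 − 332 = 1
x=50: ŷ = 3 + 7·50 = 353; e = 352 − 353 = -1
x=51: ŷ = 3 + 7·51 = 360; e = 357 − 360 = -3
x=52: ŷ = 3 + 7·52 = 367; e = 370 − 367 = 3
|e| > 0.5: x=47 (|e|=1), x=50 (|e|=1), x=51 (|e|=3), x=52 (|e|=3) → 4

4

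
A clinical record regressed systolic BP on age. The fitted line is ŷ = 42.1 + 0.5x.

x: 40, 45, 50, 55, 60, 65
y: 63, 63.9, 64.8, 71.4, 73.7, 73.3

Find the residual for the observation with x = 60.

ŷ = 42.1 + 0.5·60 = 72.1
e = 73.7 − 72.1 = 1.6

e = 1.6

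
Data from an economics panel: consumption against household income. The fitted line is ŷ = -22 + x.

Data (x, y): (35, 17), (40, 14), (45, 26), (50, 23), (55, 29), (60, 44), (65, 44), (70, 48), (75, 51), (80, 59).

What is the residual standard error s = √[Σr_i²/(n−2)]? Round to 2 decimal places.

x=35: ŷ = -22 + 35 = 13; r = 17 − 13 = 4
x=40: ŷ = -22 + 40 = 18; r = 14 − 18 = -4
x=45: ŷ = -22 + 45 = 23; r = 26 − 23 = 3
x=50: ŷ = -22 + 50 = 28; r = 23 − 28 = -5
x=55: ŷ = -22 + 55 = 33; r = 29 − 33 = -4
x=60: ŷ = -22 + 60 = 38; r = 44 − 38 = 6
x=65: ŷ = -22 + 65 = 43; r = 44 − 43 = 1
x=70: ŷ = -22 + 70 = 48; r = 48 − 48 = 0
x=75: ŷ = -22 + 75 = 53; r = 51 − 53 = -2
x=80: ŷ = -22 + 80 = 58; r = 59 − 58 = 1
SSE = 16 + 16 + 9 + 25 + 16 + 36 + 1 + 0 + 4 + 1 = 124
s = √(124/8) = √15.5 ≈ 3.94

s = 3.94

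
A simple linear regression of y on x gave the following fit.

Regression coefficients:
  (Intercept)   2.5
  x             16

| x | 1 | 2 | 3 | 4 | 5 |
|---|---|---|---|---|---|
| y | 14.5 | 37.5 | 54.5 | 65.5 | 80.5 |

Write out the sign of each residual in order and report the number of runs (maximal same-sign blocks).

x=1: ŷ = 2.5 + 16·1 = 18.5; r = 14.5 − 18.5 = -4
x=2: ŷ = 2.5 + 16·2 = 34.5; r = 37.5 − 34.5 = 3
x=3: ŷ = 2.5 + 16·3 = 50.5; r = 54.5 − 50.5 = 4
x=4: ŷ = 2.5 + 16·4 = 66.5; r = 65.5 − 66.5 = -1
x=5: ŷ = 2.5 + 16·5 = 82.5; r = 80.5 − 82.5 = -2
Signs: − + + − −
Runs: −×1, +×2, −×2 → 3

3 runs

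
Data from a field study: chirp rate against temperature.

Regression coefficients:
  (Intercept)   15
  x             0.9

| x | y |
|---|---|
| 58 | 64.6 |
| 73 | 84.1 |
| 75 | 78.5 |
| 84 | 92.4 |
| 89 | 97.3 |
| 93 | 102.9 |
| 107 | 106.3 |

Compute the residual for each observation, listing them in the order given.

-2.6, 3.4, -4, 1.8, 2.2, 4.2, -5

x=58: ŷ = 15 + 0.9·58 = 67.2; e = 64.6 − 67.2 = -2.6
x=73: ŷ = 15 + 0.9·73 = 80.7; e = 84.1 − 80.7 = 3.4
x=75: ŷ = 15 + 0.9·75 = 82.5; e = 78.5 − 82.5 = -4
x=84: ŷ = 15 + 0.9·84 = 90.6; e = 92.4 − 90.6 = 1.8
x=89: ŷ = 15 + 0.9·89 = 95.1; e = 97.3 − 95.1 = 2.2
x=93: ŷ = 15 + 0.9·93 = 98.7; e = 102.9 − 98.7 = 4.2
x=107: ŷ = 15 + 0.9·107 = 111.3; e = 106.3 − 111.3 = -5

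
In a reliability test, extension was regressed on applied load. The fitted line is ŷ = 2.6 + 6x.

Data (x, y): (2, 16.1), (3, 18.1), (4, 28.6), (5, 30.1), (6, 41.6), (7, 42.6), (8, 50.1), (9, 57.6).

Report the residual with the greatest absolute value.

r = 3

x=2: ŷ = 2.6 + 6·2 = 14.6; r = 16.1 − 14.6 = 1.5
x=3: ŷ = 2.6 + 6·3 = 20.6; r = 18.1 − 20.6 = -2.5
x=4: ŷ = 2.6 + 6·4 = 26.6; r = 28.6 − 26.6 = 2
x=5: ŷ = 2.6 + 6·5 = 32.6; r = 30.1 − 32.6 = -2.5
x=6: ŷ = 2.6 + 6·6 = 38.6; r = 41.6 − 38.6 = 3
x=7: ŷ = 2.6 + 6·7 = 44.6; r = 42.6 − 44.6 = -2
x=8: ŷ = 2.6 + 6·8 = 50.6; r = 50.1 − 50.6 = -0.5
x=9: ŷ = 2.6 + 6·9 = 56.6; r = 57.6 − 56.6 = 1
Largest |r| is 3 at x = 6, residual 3.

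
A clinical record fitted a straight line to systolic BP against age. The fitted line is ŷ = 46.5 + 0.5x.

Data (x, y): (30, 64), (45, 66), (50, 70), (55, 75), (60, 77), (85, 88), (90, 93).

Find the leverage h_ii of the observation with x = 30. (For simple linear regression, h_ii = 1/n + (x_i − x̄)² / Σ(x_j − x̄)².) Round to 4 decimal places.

x̄ = (30 + 45 + 50 + 55 + 60 + 85 + 90)/7 = 59.2857
Σ(x − x̄)² = 857.653 + 204.082 + 86.2245 + 18.3673 + 0.510204 + 661.224 + 943.367 = 2771.43
h = 1/7 + (-29.2857)²/2771.43 = 0.142857 + 0.309462 = 0.4523

h = 0.4523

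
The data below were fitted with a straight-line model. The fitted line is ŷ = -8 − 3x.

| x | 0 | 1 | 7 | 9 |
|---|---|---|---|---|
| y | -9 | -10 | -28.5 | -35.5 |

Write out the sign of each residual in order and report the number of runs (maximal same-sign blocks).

x=0: ŷ = -8 − 3·0 = -8; r = -9 − (-8) = -1
x=1: ŷ = -8 − 3·1 = -11; r = -10 − (-11) = 1
x=7: ŷ = -8 − 3·7 = -29; r = -28.5 − (-29) = 0.5
x=9: ŷ = -8 − 3·9 = -35; r = -35.5 − (-35) = -0.5
Signs: − + + −
Runs: −×1, +×2, −×1 → 3

3 runs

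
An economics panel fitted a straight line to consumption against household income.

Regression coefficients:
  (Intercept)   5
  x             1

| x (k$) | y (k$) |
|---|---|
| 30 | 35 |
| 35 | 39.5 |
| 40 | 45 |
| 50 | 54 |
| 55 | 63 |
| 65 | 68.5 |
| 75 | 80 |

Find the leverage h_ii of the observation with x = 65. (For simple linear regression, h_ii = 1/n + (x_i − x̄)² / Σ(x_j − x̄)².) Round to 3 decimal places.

x̄ = (30 + 35 + 40 + 50 + 55 + 65 + 75)/7 = 50
Σ(x − x̄)² = 400 + 225 + 100 + 0 + 25 + 225 + 625 = 1600
h = 1/7 + (15)²/1600 = 0.142857 + 0.140625 = 0.283

h = 0.283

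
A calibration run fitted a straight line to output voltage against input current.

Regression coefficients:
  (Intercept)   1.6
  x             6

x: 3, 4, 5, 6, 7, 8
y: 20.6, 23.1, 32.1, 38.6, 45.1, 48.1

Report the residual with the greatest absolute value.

r = -2.5

x=3: ŷ = 1.6 + 6·3 = 19.6; r = 20.6 − 19.6 = 1
x=4: ŷ = 1.6 + 6·4 = 25.6; r = 23.1 − 25.6 = -2.5
x=5: ŷ = 1.6 + 6·5 = 31.6; r = 32.1 − 31.6 = 0.5
x=6: ŷ = 1.6 + 6·6 = 37.6; r = 38.6 − 37.6 = 1
x=7: ŷ = 1.6 + 6·7 = 43.6; r = 45.1 − 43.6 = 1.5
x=8: ŷ = 1.6 + 6·8 = 49.6; r = 48.1 − 49.6 = -1.5
Largest |r| is 2.5 at x = 4, residual -2.5.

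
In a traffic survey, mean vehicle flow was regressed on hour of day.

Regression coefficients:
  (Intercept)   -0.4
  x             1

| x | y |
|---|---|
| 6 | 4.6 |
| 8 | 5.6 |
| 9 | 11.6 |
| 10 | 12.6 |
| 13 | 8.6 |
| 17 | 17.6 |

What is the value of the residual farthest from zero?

x=6: ŷ = -0.4 + 6 = 5.6; e = 4.6 − 5.6 = -1
x=8: ŷ = -0.4 + 8 = 7.6; e = 5.6 − 7.6 = -2
x=9: ŷ = -0.4 + 9 = 8.6; e = 11.6 − 8.6 = 3
x=10: ŷ = -0.4 + 10 = 9.6; e = 12.6 − 9.6 = 3
x=13: ŷ = -0.4 + 13 = 12.6; e = 8.6 − 12.6 = -4
x=17: ŷ = -0.4 + 17 = 16.6; e = 17.6 − 16.6 = 1
Largest |e| is 4 at x = 13, residual -4.

e = -4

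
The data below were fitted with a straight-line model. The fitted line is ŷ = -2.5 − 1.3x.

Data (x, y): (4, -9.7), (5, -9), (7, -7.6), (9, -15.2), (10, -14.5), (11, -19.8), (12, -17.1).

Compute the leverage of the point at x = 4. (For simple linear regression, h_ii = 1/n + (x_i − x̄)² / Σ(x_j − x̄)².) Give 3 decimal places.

x̄ = (4 + 5 + 7 + 9 + 10 + 11 + 12)/7 = 8.28571
Σ(x − x̄)² = 18.3673 + 10.7959 + 1.65306 + 0.510204 + 2.93878 + 7.36735 + 13.7959 = 55.4286
h = 1/7 + (-4.28571)²/55.4286 = 0.142857 + 0.33137 = 0.474

h = 0.474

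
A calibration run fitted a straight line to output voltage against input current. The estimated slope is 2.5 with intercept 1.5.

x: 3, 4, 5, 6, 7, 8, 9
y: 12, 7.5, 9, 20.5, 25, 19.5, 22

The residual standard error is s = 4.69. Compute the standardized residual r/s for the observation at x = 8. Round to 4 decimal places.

-0.4264

ŷ = 1.5 + 2.5·8 = 21.5
r = 19.5 − 21.5 = -2
r/s = -2 / 4.69 = -0.4264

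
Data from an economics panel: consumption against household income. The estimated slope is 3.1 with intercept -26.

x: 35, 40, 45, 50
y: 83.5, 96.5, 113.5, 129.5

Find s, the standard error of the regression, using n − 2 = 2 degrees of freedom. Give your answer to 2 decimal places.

x=35: ŷ = -26 + 3.1·35 = 82.5; e = 83.5 − 82.5 = 1
x=40: ŷ = -26 + 3.1·40 = 98; e = 96.5 − 98 = -1.5
x=45: ŷ = -26 + 3.1·45 = 113.5; e = 113.5 − 113.5 = 0
x=50: ŷ = -26 + 3.1·50 = 129; e = 129.5 − 129 = 0.5
SSE = 1 + 2.25 + 0 + 0.25 = 3.5
s = √(3.5/2) = √1.75 ≈ 1.32

s = 1.32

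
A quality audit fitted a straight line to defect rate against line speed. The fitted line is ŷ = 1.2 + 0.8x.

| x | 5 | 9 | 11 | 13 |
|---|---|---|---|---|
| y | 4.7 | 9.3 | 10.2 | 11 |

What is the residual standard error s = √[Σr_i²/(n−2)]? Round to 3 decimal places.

x=5: ŷ = 1.2 + 0.8·5 = 5.2; r = 4.7 − 5.2 = -0.5
x=9: ŷ = 1.2 + 0.8·9 = 8.4; r = 9.3 − 8.4 = 0.9
x=11: ŷ = 1.2 + 0.8·11 = 10; r = 10.2 − 10 = 0.2
x=13: ŷ = 1.2 + 0.8·13 = 11.6; r = 11 − 11.6 = -0.6
SSE = 0.25 + 0.81 + 0.04 + 0.36 = 1.46
s = √(1.46/2) = √0.73 ≈ 0.854

s = 0.854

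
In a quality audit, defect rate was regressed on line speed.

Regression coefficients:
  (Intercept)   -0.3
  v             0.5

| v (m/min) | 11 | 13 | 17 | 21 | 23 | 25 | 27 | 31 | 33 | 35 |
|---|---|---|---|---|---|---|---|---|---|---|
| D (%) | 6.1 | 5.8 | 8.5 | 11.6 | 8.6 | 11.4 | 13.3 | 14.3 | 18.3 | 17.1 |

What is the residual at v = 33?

r = 2.1

D̂ = -0.3 + 0.5·33 = 16.2
r = 18.3 − 16.2 = 2.1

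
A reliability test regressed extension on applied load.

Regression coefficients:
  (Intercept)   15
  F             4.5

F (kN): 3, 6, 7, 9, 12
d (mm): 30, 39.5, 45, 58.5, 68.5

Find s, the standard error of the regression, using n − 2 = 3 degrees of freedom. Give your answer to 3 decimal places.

F=3: d̂ = 15 + 4.5·3 = 28.5; r = 30 − 28.5 = 1.5
F=6: d̂ = 15 + 4.5·6 = 42; r = 39.5 − 42 = -2.5
F=7: d̂ = 15 + 4.5·7 = 46.5; r = 45 − 46.5 = -1.5
F=9: d̂ = 15 + 4.5·9 = 55.5; r = 58.5 − 55.5 = 3
F=12: d̂ = 15 + 4.5·12 = 69; r = 68.5 − 69 = -0.5
SSE = 2.25 + 6.25 + 2.25 + 9 + 0.25 = 20
s = √(20/3) = √6.66667 ≈ 2.582

s = 2.582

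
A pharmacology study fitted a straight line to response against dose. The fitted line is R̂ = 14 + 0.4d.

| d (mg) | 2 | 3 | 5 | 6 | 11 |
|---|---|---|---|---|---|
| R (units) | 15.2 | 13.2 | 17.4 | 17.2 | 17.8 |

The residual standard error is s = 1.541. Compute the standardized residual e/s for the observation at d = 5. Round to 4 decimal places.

0.9085

R̂ = 14 + 0.4·5 = 16
e = 17.4 − 16 = 1.4
e/s = 1.4 / 1.541 = 0.9085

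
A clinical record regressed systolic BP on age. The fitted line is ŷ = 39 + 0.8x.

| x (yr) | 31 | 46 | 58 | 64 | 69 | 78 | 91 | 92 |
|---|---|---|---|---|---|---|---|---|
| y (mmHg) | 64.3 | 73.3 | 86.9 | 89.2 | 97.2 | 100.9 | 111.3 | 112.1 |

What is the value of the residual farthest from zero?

x=31: ŷ = 39 + 0.8·31 = 63.8; e = 64.3 − 63.8 = 0.5
x=46: ŷ = 39 + 0.8·46 = 75.8; e = 73.3 − 75.8 = -2.5
x=58: ŷ = 39 + 0.8·58 = 85.4; e = 86.9 − 85.4 = 1.5
x=64: ŷ = 39 + 0.8·64 = 90.2; e = 89.2 − 90.2 = -1
x=69: ŷ = 39 + 0.8·69 = 94.2; e = 97.2 − 94.2 = 3
x=78: ŷ = 39 + 0.8·78 = 101.4; e = 100.9 − 101.4 = -0.5
x=91: ŷ = 39 + 0.8·91 = 111.8; e = 111.3 − 111.8 = -0.5
x=92: ŷ = 39 + 0.8·92 = 112.6; e = 112.1 − 112.6 = -0.5
Largest |e| is 3 at x = 69, residual 3.

e = 3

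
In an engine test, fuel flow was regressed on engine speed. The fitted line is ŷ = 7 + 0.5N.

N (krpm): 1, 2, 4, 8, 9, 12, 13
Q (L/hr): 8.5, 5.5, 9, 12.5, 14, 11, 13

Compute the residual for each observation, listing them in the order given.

N=1: ŷ = 7 + 0.5·1 = 7.5; e = 8.5 − 7.5 = 1
N=2: ŷ = 7 + 0.5·2 = 8; e = 5.5 − 8 = -2.5
N=4: ŷ = 7 + 0.5·4 = 9; e = 9 − 9 = 0
N=8: ŷ = 7 + 0.5·8 = 11; e = 12.5 − 11 = 1.5
N=9: ŷ = 7 + 0.5·9 = 11.5; e = 14 − 11.5 = 2.5
N=12: ŷ = 7 + 0.5·12 = 13; e = 11 − 13 = -2
N=13: ŷ = 7 + 0.5·13 = 13.5; e = 13 − 13.5 = -0.5

1, -2.5, 0, 1.5, 2.5, -2, -0.5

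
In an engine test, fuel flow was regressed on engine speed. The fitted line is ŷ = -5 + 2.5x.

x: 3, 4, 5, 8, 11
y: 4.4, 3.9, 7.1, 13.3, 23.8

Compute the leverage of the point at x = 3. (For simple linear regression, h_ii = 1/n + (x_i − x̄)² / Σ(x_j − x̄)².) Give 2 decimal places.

x̄ = (3 + 4 + 5 + 8 + 11)/5 = 6.2
Σ(x − x̄)² = 10.24 + 4.84 + 1.44 + 3.24 + 23.04 = 42.8
h = 1/5 + (-3.2)²/42.8 = 0.2 + 0.239252 = 0.44

h = 0.44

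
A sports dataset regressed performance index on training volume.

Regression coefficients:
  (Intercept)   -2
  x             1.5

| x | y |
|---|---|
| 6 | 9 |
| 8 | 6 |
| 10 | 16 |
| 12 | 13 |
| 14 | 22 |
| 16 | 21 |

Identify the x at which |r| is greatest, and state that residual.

x = 8, r = -4

x=6: ŷ = -2 + 1.5·6 = 7; r = 9 − 7 = 2
x=8: ŷ = -2 + 1.5·8 = 10; r = 6 − 10 = -4
x=10: ŷ = -2 + 1.5·10 = 13; r = 16 − 13 = 3
x=12: ŷ = -2 + 1.5·12 = 16; r = 13 − 16 = -3
x=14: ŷ = -2 + 1.5·14 = 19; r = 22 − 19 = 3
x=16: ŷ = -2 + 1.5·16 = 22; r = 21 − 22 = -1
Largest |r| is 4 at x = 8, residual -4.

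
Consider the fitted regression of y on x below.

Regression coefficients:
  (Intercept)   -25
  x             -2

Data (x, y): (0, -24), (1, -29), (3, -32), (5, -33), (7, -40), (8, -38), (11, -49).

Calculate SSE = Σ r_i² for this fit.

SSE = 24

x=0: ŷ = -25 − 2·0 = -25; r = -24 − (-25) = 1
x=1: ŷ = -25 − 2·1 = -27; r = -29 − (-27) = -2
x=3: ŷ = -25 − 2·3 = -31; r = -32 − (-31) = -1
x=5: ŷ = -25 − 2·5 = -35; r = -33 − (-35) = 2
x=7: ŷ = -25 − 2·7 = -39; r = -40 − (-39) = -1
x=8: ŷ = -25 − 2·8 = -41; r = -38 − (-41) = 3
x=11: ŷ = -25 − 2·11 = -47; r = -49 − (-47) = -2
SSE = 1 + 4 + 1 + 4 + 1 + 9 + 4 = 24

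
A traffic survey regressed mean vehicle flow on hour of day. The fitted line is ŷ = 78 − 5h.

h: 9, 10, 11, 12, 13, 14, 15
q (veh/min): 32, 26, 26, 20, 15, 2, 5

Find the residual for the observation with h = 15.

r = 2

ŷ = 78 − 5·15 = 3
r = 5 − 3 = 2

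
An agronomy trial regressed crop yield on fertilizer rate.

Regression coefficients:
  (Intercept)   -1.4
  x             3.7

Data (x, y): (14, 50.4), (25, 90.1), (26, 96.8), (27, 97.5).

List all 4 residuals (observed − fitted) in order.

x=14: ŷ = -1.4 + 3.7·14 = 50.4; r = 50.4 − 50.4 = 0
x=25: ŷ = -1.4 + 3.7·25 = 91.1; r = 90.1 − 91.1 = -1
x=26: ŷ = -1.4 + 3.7·26 = 94.8; r = 96.8 − 94.8 = 2
x=27: ŷ = -1.4 + 3.7·27 = 98.5; r = 97.5 − 98.5 = -1

0, -1, 2, -1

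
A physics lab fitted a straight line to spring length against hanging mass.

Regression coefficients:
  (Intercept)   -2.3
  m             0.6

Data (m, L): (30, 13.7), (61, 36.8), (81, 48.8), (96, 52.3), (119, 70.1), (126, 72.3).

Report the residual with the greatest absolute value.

m=30: L̂ = -2.3 + 0.6·30 = 15.7; e = 13.7 − 15.7 = -2
m=61: L̂ = -2.3 + 0.6·61 = 34.3; e = 36.8 − 34.3 = 2.5
m=81: L̂ = -2.3 + 0.6·81 = 46.3; e = 48.8 − 46.3 = 2.5
m=96: L̂ = -2.3 + 0.6·96 = 55.3; e = 52.3 − 55.3 = -3
m=119: L̂ = -2.3 + 0.6·119 = 69.1; e = 70.1 − 69.1 = 1
m=126: L̂ = -2.3 + 0.6·126 = 73.3; e = 72.3 − 73.3 = -1
Largest |e| is 3 at m = 96, residual -3.

e = -3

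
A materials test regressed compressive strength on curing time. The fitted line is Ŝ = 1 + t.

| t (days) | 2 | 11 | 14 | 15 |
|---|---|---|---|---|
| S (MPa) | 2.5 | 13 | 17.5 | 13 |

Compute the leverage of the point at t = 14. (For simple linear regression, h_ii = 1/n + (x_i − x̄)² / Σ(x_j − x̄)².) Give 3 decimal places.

h = 0.367

t̄ = (2 + 11 + 14 + 15)/4 = 10.5
Σ(t − t̄)² = 72.25 + 0.25 + 12.25 + 20.25 = 105
h = 1/4 + (3.5)²/105 = 0.25 + 0.116667 = 0.367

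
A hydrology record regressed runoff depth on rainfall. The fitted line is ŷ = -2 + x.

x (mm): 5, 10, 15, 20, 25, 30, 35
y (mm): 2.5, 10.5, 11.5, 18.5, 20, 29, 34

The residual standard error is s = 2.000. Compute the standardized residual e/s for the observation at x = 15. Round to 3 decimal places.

-0.750

ŷ = -2 + 15 = 13
e = 11.5 − 13 = -1.5
e/s = -1.5 / 2.000 = -0.750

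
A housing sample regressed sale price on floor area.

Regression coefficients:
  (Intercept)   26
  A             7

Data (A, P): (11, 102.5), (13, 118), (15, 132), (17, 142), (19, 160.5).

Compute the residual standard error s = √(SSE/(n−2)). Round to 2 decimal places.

A=11: P̂ = 26 + 7·11 = 103; e = 102.5 − 103 = -0.5
A=13: P̂ = 26 + 7·13 = 117; e = 118 − 117 = 1
A=15: P̂ = 26 + 7·15 = 131; e = 132 − 131 = 1
A=17: P̂ = 26 + 7·17 = 145; e = 142 − 145 = -3
A=19: P̂ = 26 + 7·19 = 159; e = 160.5 − 159 = 1.5
SSE = 0.25 + 1 + 1 + 9 + 2.25 = 13.5
s = √(13.5/3) = √4.5 ≈ 2.12

s = 2.12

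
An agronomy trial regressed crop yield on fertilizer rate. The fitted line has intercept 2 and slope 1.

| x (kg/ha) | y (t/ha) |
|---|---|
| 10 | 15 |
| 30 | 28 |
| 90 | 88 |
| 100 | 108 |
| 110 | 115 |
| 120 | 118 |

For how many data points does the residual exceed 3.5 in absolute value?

4

x=10: ŷ = 2 + 10 = 12; e = 15 − 12 = 3
x=30: ŷ = 2 + 30 = 32; e = 28 − 32 = -4
x=90: ŷ = 2 + 90 = 92; e = 88 − 92 = -4
x=100: ŷ = 2 + 100 = 102; e = 108 − 102 = 6
x=110: ŷ = 2 + 110 = 112; e = 115 − 112 = 3
x=120: ŷ = 2 + 120 = 122; e = 118 − 122 = -4
|e| > 3.5: x=30 (|e|=4), x=90 (|e|=4), x=100 (|e|=6), x=120 (|e|=4) → 4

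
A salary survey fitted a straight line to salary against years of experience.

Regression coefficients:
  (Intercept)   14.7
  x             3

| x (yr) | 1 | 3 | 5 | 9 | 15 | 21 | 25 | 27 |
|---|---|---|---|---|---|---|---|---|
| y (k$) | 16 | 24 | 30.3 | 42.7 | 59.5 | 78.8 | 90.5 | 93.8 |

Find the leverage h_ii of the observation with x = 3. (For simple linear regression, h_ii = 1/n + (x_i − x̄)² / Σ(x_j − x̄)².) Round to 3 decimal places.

h = 0.269

x̄ = (1 + 3 + 5 + 9 + 15 + 21 + 25 + 27)/8 = 13.25
Σ(x − x̄)² = 150.062 + 105.062 + 68.0625 + 18.0625 + 3.0625 + 60.0625 + 138.062 + 189.062 = 731.5
h = 1/8 + (-10.25)²/731.5 = 0.125 + 0.143626 = 0.269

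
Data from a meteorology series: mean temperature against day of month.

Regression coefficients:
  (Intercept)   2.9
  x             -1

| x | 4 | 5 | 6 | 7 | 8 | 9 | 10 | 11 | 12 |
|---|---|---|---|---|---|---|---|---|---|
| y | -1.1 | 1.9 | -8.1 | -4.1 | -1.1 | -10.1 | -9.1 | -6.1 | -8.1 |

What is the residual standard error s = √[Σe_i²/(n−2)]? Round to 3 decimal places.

s = 3.423

x=4: ŷ = 2.9 − 4 = -1.1; e = -1.1 − (-1.1) = 0
x=5: ŷ = 2.9 − 5 = -2.1; e = 1.9 − (-2.1) = 4
x=6: ŷ = 2.9 − 6 = -3.1; e = -8.1 − (-3.1) = -5
x=7: ŷ = 2.9 − 7 = -4.1; e = -4.1 − (-4.1) = 0
x=8: ŷ = 2.9 − 8 = -5.1; e = -1.1 − (-5.1) = 4
x=9: ŷ = 2.9 − 9 = -6.1; e = -10.1 − (-6.1) = -4
x=10: ŷ = 2.9 − 10 = -7.1; e = -9.1 − (-7.1) = -2
x=11: ŷ = 2.9 − 11 = -8.1; e = -6.1 − (-8.1) = 2
x=12: ŷ = 2.9 − 12 = -9.1; e = -8.1 − (-9.1) = 1
SSE = 0 + 16 + 25 + 0 + 16 + 16 + 4 + 4 + 1 = 82
s = √(82/7) = √11.7143 ≈ 3.423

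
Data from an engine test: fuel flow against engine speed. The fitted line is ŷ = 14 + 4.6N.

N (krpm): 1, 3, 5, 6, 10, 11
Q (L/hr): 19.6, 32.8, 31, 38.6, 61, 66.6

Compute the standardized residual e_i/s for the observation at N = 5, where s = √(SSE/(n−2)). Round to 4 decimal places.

-1.3765

N=1: ŷ = 14 + 4.6·1 = 18.6; e = 19.6 − 18.6 = 1
N=3: ŷ = 14 + 4.6·3 = 27.8; e = 32.8 − 27.8 = 5
N=5: ŷ = 14 + 4.6·5 = 37; e = 31 − 37 = -6
N=6: ŷ = 14 + 4.6·6 = 41.6; e = 38.6 − 41.6 = -3
N=10: ŷ = 14 + 4.6·10 = 60; e = 61 − 60 = 1
N=11: ŷ = 14 + 4.6·11 = 64.6; e = 66.6 − 64.6 = 2
SSE = 1 + 25 + 36 + 9 + 1 + 4 = 76
s = √(76/4) = 4.3589
e/s = -6 / 4.3589 = -1.3765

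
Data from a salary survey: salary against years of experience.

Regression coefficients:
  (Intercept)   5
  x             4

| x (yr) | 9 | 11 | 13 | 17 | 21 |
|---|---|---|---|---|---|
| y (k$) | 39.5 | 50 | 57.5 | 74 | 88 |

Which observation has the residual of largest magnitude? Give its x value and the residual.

x = 9, e = -1.5

x=9: ŷ = 5 + 4·9 = 41; e = 39.5 − 41 = -1.5
x=11: ŷ = 5 + 4·11 = 49; e = 50 − 49 = 1
x=13: ŷ = 5 + 4·13 = 57; e = 57.5 − 57 = 0.5
x=17: ŷ = 5 + 4·17 = 73; e = 74 − 73 = 1
x=21: ŷ = 5 + 4·21 = 89; e = 88 − 89 = -1
Largest |e| is 1.5 at x = 9, residual -1.5.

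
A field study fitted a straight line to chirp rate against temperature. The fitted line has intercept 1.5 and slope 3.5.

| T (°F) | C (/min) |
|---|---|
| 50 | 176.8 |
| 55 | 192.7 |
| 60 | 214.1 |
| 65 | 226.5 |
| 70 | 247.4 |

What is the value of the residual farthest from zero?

T=50: Ĉ = 1.5 + 3.5·50 = 176.5; e = 176.8 − 176.5 = 0.3
T=55: Ĉ = 1.5 + 3.5·55 = 194; e = 192.7 − 194 = -1.3
T=60: Ĉ = 1.5 + 3.5·60 = 211.5; e = 214.1 − 211.5 = 2.6
T=65: Ĉ = 1.5 + 3.5·65 = 229; e = 226.5 − 229 = -2.5
T=70: Ĉ = 1.5 + 3.5·70 = 246.5; e = 247.4 − 246.5 = 0.9
Largest |e| is 2.6 at T = 60, residual 2.6.

e = 2.6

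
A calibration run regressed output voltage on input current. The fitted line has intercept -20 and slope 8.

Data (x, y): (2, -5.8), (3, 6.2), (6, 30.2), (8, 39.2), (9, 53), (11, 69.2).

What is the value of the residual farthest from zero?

r = -4.8

x=2: ŷ = -20 + 8·2 = -4; r = -5.8 − (-4) = -1.8
x=3: ŷ = -20 + 8·3 = 4; r = 6.2 − 4 = 2.2
x=6: ŷ = -20 + 8·6 = 28; r = 30.2 − 28 = 2.2
x=8: ŷ = -20 + 8·8 = 44; r = 39.2 − 44 = -4.8
x=9: ŷ = -20 + 8·9 = 52; r = 53 − 52 = 1
x=11: ŷ = -20 + 8·11 = 68; r = 69.2 − 68 = 1.2
Largest |r| is 4.8 at x = 8, residual -4.8.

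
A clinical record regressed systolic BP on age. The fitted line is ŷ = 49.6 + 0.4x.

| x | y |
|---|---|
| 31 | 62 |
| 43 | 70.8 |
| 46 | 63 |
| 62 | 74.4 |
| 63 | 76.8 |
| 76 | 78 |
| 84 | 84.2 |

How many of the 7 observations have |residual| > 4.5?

1

x=31: ŷ = 49.6 + 0.4·31 = 62; e = 62 − 62 = 0
x=43: ŷ = 49.6 + 0.4·43 = 66.8; e = 70.8 − 66.8 = 4
x=46: ŷ = 49.6 + 0.4·46 = 68; e = 63 − 68 = -5
x=62: ŷ = 49.6 + 0.4·62 = 74.4; e = 74.4 − 74.4 = 0
x=63: ŷ = 49.6 + 0.4·63 = 74.8; e = 76.8 − 74.8 = 2
x=76: ŷ = 49.6 + 0.4·76 = 80; e = 78 − 80 = -2
x=84: ŷ = 49.6 + 0.4·84 = 83.2; e = 84.2 − 83.2 = 1
|e| > 4.5: x=46 (|e|=5) → 1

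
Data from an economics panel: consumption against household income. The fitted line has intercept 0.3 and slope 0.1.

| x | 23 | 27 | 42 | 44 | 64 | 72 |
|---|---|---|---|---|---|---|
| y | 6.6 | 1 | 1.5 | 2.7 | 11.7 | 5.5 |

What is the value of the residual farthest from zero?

x=23: ŷ = 0.3 + 0.1·23 = 2.6; r = 6.6 − 2.6 = 4
x=27: ŷ = 0.3 + 0.1·27 = 3; r = 1 − 3 = -2
x=42: ŷ = 0.3 + 0.1·42 = 4.5; r = 1.5 − 4.5 = -3
x=44: ŷ = 0.3 + 0.1·44 = 4.7; r = 2.7 − 4.7 = -2
x=64: ŷ = 0.3 + 0.1·64 = 6.7; r = 11.7 − 6.7 = 5
x=72: ŷ = 0.3 + 0.1·72 = 7.5; r = 5.5 − 7.5 = -2
Largest |r| is 5 at x = 64, residual 5.

r = 5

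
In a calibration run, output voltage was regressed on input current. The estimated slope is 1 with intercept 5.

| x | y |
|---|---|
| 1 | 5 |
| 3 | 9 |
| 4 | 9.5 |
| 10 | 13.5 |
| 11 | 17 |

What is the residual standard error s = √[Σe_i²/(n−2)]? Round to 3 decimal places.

s = 1.354

x=1: ŷ = 5 + 1 = 6; e = 5 − 6 = -1
x=3: ŷ = 5 + 3 = 8; e = 9 − 8 = 1
x=4: ŷ = 5 + 4 = 9; e = 9.5 − 9 = 0.5
x=10: ŷ = 5 + 10 = 15; e = 13.5 − 15 = -1.5
x=11: ŷ = 5 + 11 = 16; e = 17 − 16 = 1
SSE = 1 + 1 + 0.25 + 2.25 + 1 = 5.5
s = √(5.5/3) = √1.83333 ≈ 1.354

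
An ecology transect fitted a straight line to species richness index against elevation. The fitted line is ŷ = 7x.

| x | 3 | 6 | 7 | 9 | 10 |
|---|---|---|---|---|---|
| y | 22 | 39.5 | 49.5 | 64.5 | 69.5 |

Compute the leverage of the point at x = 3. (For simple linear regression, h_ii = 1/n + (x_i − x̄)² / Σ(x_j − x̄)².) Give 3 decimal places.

h = 0.733

x̄ = (3 + 6 + 7 + 9 + 10)/5 = 7
Σ(x − x̄)² = 16 + 1 + 0 + 4 + 9 = 30
h = 1/5 + (-4)²/30 = 0.2 + 0.533333 = 0.733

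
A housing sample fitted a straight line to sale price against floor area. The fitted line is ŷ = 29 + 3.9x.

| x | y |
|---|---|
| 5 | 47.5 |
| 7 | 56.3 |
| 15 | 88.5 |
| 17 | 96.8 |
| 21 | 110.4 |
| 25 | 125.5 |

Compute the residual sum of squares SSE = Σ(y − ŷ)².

SSE = 5.5

x=5: ŷ = 29 + 3.9·5 = 48.5; r = 47.5 − 48.5 = -1
x=7: ŷ = 29 + 3.9·7 = 56.3; r = 56.3 − 56.3 = 0
x=15: ŷ = 29 + 3.9·15 = 87.5; r = 88.5 − 87.5 = 1
x=17: ŷ = 29 + 3.9·17 = 95.3; r = 96.8 − 95.3 = 1.5
x=21: ŷ = 29 + 3.9·21 = 110.9; r = 110.4 − 110.9 = -0.5
x=25: ŷ = 29 + 3.9·25 = 126.5; r = 125.5 − 126.5 = -1
SSE = 1 + 0 + 1 + 2.25 + 0.25 + 1 = 5.5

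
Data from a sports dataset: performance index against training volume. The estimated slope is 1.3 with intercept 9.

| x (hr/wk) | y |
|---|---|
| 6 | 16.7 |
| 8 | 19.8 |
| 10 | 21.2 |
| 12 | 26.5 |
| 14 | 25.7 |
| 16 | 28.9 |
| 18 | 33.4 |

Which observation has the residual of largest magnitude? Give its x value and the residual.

x=6: ŷ = 9 + 1.3·6 = 16.8; e = 16.7 − 16.8 = -0.1
x=8: ŷ = 9 + 1.3·8 = 19.4; e = 19.8 − 19.4 = 0.4
x=10: ŷ = 9 + 1.3·10 = 22; e = 21.2 − 22 = -0.8
x=12: ŷ = 9 + 1.3·12 = 24.6; e = 26.5 − 24.6 = 1.9
x=14: ŷ = 9 + 1.3·14 = 27.2; e = 25.7 − 27.2 = -1.5
x=16: ŷ = 9 + 1.3·16 = 29.8; e = 28.9 − 29.8 = -0.9
x=18: ŷ = 9 + 1.3·18 = 32.4; e = 33.4 − 32.4 = 1
Largest |e| is 1.9 at x = 12, residual 1.9.

x = 12, e = 1.9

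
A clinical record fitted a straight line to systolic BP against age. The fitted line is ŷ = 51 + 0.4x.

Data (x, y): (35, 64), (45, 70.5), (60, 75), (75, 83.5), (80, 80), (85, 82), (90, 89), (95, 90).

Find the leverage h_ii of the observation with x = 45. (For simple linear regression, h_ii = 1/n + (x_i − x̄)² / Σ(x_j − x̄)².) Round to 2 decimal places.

x̄ = (35 + 45 + 60 + 75 + 80 + 85 + 90 + 95)/8 = 70.625
Σ(x − x̄)² = 1269.14 + 656.641 + 112.891 + 19.1406 + 87.8906 + 206.641 + 375.391 + 594.141 = 3321.88
h = 1/8 + (-25.625)²/3321.88 = 0.125 + 0.197672 = 0.32

h = 0.32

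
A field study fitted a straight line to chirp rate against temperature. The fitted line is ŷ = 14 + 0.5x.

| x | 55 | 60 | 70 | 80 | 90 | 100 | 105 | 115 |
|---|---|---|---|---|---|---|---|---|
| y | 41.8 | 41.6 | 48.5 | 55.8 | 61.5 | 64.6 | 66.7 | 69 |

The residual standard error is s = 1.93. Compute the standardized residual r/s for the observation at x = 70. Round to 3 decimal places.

-0.259

ŷ = 14 + 0.5·70 = 49
r = 48.5 − 49 = -0.5
r/s = -0.5 / 1.93 = -0.259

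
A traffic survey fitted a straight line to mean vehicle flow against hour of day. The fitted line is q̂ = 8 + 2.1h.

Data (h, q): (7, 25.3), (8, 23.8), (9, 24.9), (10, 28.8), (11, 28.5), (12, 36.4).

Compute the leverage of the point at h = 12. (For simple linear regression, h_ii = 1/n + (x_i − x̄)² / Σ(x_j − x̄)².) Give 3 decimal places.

h̄ = (7 + 8 + 9 + 10 + 11 + 12)/6 = 9.5
Σ(h − h̄)² = 6.25 + 2.25 + 0.25 + 0.25 + 2.25 + 6.25 = 17.5
h = 1/6 + (2.5)²/17.5 = 0.166667 + 0.357143 = 0.524

h = 0.524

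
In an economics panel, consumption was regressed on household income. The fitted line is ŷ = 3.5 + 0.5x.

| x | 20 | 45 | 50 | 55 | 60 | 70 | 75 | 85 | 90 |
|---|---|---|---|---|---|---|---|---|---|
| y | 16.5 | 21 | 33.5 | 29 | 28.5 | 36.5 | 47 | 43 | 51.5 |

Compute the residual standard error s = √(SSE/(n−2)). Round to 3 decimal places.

x=20: ŷ = 3.5 + 0.5·20 = 13.5; e = 16.5 − 13.5 = 3
x=45: ŷ = 3.5 + 0.5·45 = 26; e = 21 − 26 = -5
x=50: ŷ = 3.5 + 0.5·50 = 28.5; e = 33.5 − 28.5 = 5
x=55: ŷ = 3.5 + 0.5·55 = 31; e = 29 − 31 = -2
x=60: ŷ = 3.5 + 0.5·60 = 33.5; e = 28.5 − 33.5 = -5
x=70: ŷ = 3.5 + 0.5·70 = 38.5; e = 36.5 − 38.5 = -2
x=75: ŷ = 3.5 + 0.5·75 = 41; e = 47 − 41 = 6
x=85: ŷ = 3.5 + 0.5·85 = 46; e = 43 − 46 = -3
x=90: ŷ = 3.5 + 0.5·90 = 48.5; e = 51.5 − 48.5 = 3
SSE = 9 + 25 + 25 + 4 + 25 + 4 + 36 + 9 + 9 = 146
s = √(146/7) = √20.8571 ≈ 4.567

s = 4.567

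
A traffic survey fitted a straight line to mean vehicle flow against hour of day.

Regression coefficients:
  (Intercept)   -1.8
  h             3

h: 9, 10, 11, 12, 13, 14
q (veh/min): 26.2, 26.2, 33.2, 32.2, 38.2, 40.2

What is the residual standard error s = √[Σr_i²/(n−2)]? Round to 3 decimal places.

s = 1.871

h=9: q̂ = -1.8 + 3·9 = 25.2; r = 26.2 − 25.2 = 1
h=10: q̂ = -1.8 + 3·10 = 28.2; r = 26.2 − 28.2 = -2
h=11: q̂ = -1.8 + 3·11 = 31.2; r = 33.2 − 31.2 = 2
h=12: q̂ = -1.8 + 3·12 = 34.2; r = 32.2 − 34.2 = -2
h=13: q̂ = -1.8 + 3·13 = 37.2; r = 38.2 − 37.2 = 1
h=14: q̂ = -1.8 + 3·14 = 40.2; r = 40.2 − 40.2 = 0
SSE = 1 + 4 + 4 + 4 + 1 + 0 = 14
s = √(14/4) = √3.5 ≈ 1.871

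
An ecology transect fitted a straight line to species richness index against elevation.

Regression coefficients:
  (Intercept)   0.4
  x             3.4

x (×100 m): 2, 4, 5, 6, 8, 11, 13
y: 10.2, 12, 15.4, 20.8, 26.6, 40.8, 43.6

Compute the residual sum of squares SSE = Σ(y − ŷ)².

SSE = 28

x=2: ŷ = 0.4 + 3.4·2 = 7.2; r = 10.2 − 7.2 = 3
x=4: ŷ = 0.4 + 3.4·4 = 14; r = 12 − 14 = -2
x=5: ŷ = 0.4 + 3.4·5 = 17.4; r = 15.4 − 17.4 = -2
x=6: ŷ = 0.4 + 3.4·6 = 20.8; r = 20.8 − 20.8 = 0
x=8: ŷ = 0.4 + 3.4·8 = 27.6; r = 26.6 − 27.6 = -1
x=11: ŷ = 0.4 + 3.4·11 = 37.8; r = 40.8 − 37.8 = 3
x=13: ŷ = 0.4 + 3.4·13 = 44.6; r = 43.6 − 44.6 = -1
SSE = 9 + 4 + 4 + 0 + 1 + 9 + 1 = 28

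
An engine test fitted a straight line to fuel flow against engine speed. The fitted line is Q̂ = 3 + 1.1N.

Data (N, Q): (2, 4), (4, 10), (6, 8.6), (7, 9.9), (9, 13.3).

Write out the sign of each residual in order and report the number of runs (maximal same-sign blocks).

N=2: Q̂ = 3 + 1.1·2 = 5.2; r = 4 − 5.2 = -1.2
N=4: Q̂ = 3 + 1.1·4 = 7.4; r = 10 − 7.4 = 2.6
N=6: Q̂ = 3 + 1.1·6 = 9.6; r = 8.6 − 9.6 = -1
N=7: Q̂ = 3 + 1.1·7 = 10.7; r = 9.9 − 10.7 = -0.8
N=9: Q̂ = 3 + 1.1·9 = 12.9; r = 13.3 − 12.9 = 0.4
Signs: − + − − +
Runs: −×1, +×1, −×2, +×1 → 4

4 runs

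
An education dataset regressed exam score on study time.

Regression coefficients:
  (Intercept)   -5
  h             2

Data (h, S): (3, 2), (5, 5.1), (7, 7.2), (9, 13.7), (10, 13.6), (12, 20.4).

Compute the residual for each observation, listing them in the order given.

1, 0.1, -1.8, 0.7, -1.4, 1.4

h=3: Ŝ = -5 + 2·3 = 1; e = 2 − 1 = 1
h=5: Ŝ = -5 + 2·5 = 5; e = 5.1 − 5 = 0.1
h=7: Ŝ = -5 + 2·7 = 9; e = 7.2 − 9 = -1.8
h=9: Ŝ = -5 + 2·9 = 13; e = 13.7 − 13 = 0.7
h=10: Ŝ = -5 + 2·10 = 15; e = 13.6 − 15 = -1.4
h=12: Ŝ = -5 + 2·12 = 19; e = 20.4 − 19 = 1.4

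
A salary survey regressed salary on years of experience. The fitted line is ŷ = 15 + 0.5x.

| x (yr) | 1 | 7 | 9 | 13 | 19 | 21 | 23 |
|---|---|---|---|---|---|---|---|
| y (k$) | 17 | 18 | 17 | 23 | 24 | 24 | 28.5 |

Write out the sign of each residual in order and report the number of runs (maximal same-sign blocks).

x=1: ŷ = 15 + 0.5·1 = 15.5; r = 17 − 15.5 = 1.5
x=7: ŷ = 15 + 0.5·7 = 18.5; r = 18 − 18.5 = -0.5
x=9: ŷ = 15 + 0.5·9 = 19.5; r = 17 − 19.5 = -2.5
x=13: ŷ = 15 + 0.5·13 = 21.5; r = 23 − 21.5 = 1.5
x=19: ŷ = 15 + 0.5·19 = 24.5; r = 24 − 24.5 = -0.5
x=21: ŷ = 15 + 0.5·21 = 25.5; r = 24 − 25.5 = -1.5
x=23: ŷ = 15 + 0.5·23 = 26.5; r = 28.5 − 26.5 = 2
Signs: + − − + − − +
Runs: +×1, −×2, +×1, −×2, +×1 → 5

5 runs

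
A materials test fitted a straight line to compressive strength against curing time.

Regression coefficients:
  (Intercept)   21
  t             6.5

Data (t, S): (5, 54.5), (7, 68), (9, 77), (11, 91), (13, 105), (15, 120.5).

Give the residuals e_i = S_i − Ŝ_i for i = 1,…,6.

t=5: Ŝ = 21 + 6.5·5 = 53.5; e = 54.5 − 53.5 = 1
t=7: Ŝ = 21 + 6.5·7 = 66.5; e = 68 − 66.5 = 1.5
t=9: Ŝ = 21 + 6.5·9 = 79.5; e = 77 − 79.5 = -2.5
t=11: Ŝ = 21 + 6.5·11 = 92.5; e = 91 − 92.5 = -1.5
t=13: Ŝ = 21 + 6.5·13 = 105.5; e = 105 − 105.5 = -0.5
t=15: Ŝ = 21 + 6.5·15 = 118.5; e = 120.5 − 118.5 = 2

1, 1.5, -2.5, -1.5, -0.5, 2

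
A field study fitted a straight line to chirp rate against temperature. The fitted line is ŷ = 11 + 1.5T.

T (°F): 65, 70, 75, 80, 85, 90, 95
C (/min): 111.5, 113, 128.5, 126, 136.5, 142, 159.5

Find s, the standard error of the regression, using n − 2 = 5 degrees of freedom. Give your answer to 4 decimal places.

T=65: ŷ = 11 + 1.5·65 = 108.5; r = 111.5 − 108.5 = 3
T=70: ŷ = 11 + 1.5·70 = 116; r = 113 − 116 = -3
T=75: ŷ = 11 + 1.5·75 = 123.5; r = 128.5 − 123.5 = 5
T=80: ŷ = 11 + 1.5·80 = 131; r = 126 − 131 = -5
T=85: ŷ = 11 + 1.5·85 = 138.5; r = 136.5 − 138.5 = -2
T=90: ŷ = 11 + 1.5·90 = 146; r = 142 − 146 = -4
T=95: ŷ = 11 + 1.5·95 = 153.5; r = 159.5 − 153.5 = 6
SSE = 9 + 9 + 25 + 25 + 4 + 16 + 36 = 124
s = √(124/5) = √24.8 ≈ 4.9800

s = 4.9800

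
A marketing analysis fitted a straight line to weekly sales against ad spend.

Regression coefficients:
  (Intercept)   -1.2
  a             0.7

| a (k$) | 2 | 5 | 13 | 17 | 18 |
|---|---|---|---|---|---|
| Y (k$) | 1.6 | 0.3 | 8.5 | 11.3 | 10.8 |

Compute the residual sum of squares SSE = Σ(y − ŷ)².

SSE = 7.04

a=2: ŷ = -1.2 + 0.7·2 = 0.2; r = 1.6 − 0.2 = 1.4
a=5: ŷ = -1.2 + 0.7·5 = 2.3; r = 0.3 − 2.3 = -2
a=13: ŷ = -1.2 + 0.7·13 = 7.9; r = 8.5 − 7.9 = 0.6
a=17: ŷ = -1.2 + 0.7·17 = 10.7; r = 11.3 − 10.7 = 0.6
a=18: ŷ = -1.2 + 0.7·18 = 11.4; r = 10.8 − 11.4 = -0.6
SSE = 1.96 + 4 + 0.36 + 0.36 + 0.36 = 7.04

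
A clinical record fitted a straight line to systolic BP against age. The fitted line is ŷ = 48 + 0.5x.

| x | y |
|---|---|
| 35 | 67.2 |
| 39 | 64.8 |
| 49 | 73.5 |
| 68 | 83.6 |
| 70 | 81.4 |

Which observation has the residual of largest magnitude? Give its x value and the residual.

x=35: ŷ = 48 + 0.5·35 = 65.5; r = 67.2 − 65.5 = 1.7
x=39: ŷ = 48 + 0.5·39 = 67.5; r = 64.8 − 67.5 = -2.7
x=49: ŷ = 48 + 0.5·49 = 72.5; r = 73.5 − 72.5 = 1
x=68: ŷ = 48 + 0.5·68 = 82; r = 83.6 − 82 = 1.6
x=70: ŷ = 48 + 0.5·70 = 83; r = 81.4 − 83 = -1.6
Largest |r| is 2.7 at x = 39, residual -2.7.

x = 39, r = -2.7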